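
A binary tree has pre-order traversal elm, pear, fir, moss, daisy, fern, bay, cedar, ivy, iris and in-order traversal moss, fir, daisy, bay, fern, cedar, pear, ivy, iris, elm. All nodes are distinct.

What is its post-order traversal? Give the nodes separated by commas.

The first element of pre-order is the root; it splits in-order into left and right subtrees.
Root elm: left subtree has 9 nodes {moss, fir, daisy, bay, fern, cedar, pear, ivy, iris}, right has 0 { }.
  Root pear: left subtree has 6 nodes {moss, fir, daisy, bay, fern, cedar}, right has 2 {ivy, iris}.
    Root fir: left subtree has 1 node {moss}, right has 4 {daisy, bay, fern, cedar}.
      Root daisy: left subtree has 0 nodes { }, right has 3 {bay, fern, cedar}.
        Root fern: left subtree has 1 node {bay}, right has 1 {cedar}.
    Root ivy: left subtree has 0 nodes { }, right has 1 {iris}.

moss, bay, cedar, fern, daisy, fir, iris, ivy, pear, elm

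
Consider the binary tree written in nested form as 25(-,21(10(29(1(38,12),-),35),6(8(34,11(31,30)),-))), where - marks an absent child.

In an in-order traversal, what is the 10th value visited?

In-order visits the left subtree, then the node, then the right subtree.
At 25: no left child.
Visit 25.
At 25: go right to 21.
  At 21: go left to 10.
    At 10: go left to 29.
      At 29: go left to 1.
        At 1: go left to 38.
          38 is a leaf — visit 38.
        Visit 1.
        At 1: go right to 12.
          12 is a leaf — visit 12.
      Visit 29.
      At 29: no right child.
    Visit 10.
    At 10: go right to 35.
      35 is a leaf — visit 35.
  Visit 21.
  At 21: go right to 6.
    At 6: go left to 8.
      At 8: go left to 34.
        34 is a leaf — visit 34.
      Visit 8.
      At 8: go right to 11.
        At 11: go left to 31.
          31 is a leaf — visit 31.
        Visit 11.
        At 11: go right to 30.
          30 is a leaf — visit 30.
    Visit 6.
    At 6: no right child.
Full in-order sequence: 25, 38, 1, 12, 29, 10, 35, 21, 34, 8, 31, 11, 30, 6.

8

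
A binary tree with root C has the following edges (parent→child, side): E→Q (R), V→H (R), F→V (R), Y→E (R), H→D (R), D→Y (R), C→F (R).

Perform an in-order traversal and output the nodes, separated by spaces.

C F V H D Y E Q

In-order visits the left subtree, then the node, then the right subtree.
At C: no left child.
Visit C.
At C: go right to F.
  At F: no left child.
  Visit F.
  At F: go right to V.
    At V: no left child.
    Visit V.
    At V: go right to H.
      At H: no left child.
      Visit H.
      At H: go right to D.
        At D: no left child.
        Visit D.
        At D: go right to Y.
          At Y: no left child.
          Visit Y.
          At Y: go right to E.
            At E: no left child.
            Visit E.
            At E: go right to Q.
              Q is a leaf — visit Q.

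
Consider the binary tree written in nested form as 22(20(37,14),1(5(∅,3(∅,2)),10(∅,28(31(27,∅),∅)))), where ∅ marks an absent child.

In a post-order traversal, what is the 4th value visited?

Post-order visits the left subtree, then the right subtree, then the node.
At 22: go left to 20.
  At 20: go left to 37.
    37 is a leaf — visit 37.
  At 20: go right to 14.
    14 is a leaf — visit 14.
  Visit 20.
At 22: go right to 1.
  At 1: go left to 5.
    At 5: no left child.
    At 5: go right to 3.
      At 3: no left child.
      At 3: go right to 2.
        2 is a leaf — visit 2.
      Visit 3.
    Visit 5.
  At 1: go right to 10.
    At 10: no left child.
    At 10: go right to 28.
      At 28: go left to 31.
        At 31: go left to 27.
          27 is a leaf — visit 27.
        At 31: no right child.
        Visit 31.
      At 28: no right child.
      Visit 28.
    Visit 10.
  Visit 1.
Visit 22.
Full post-order sequence: 37, 14, 20, 2, 3, 5, 27, 31, 28, 10, 1, 22.

2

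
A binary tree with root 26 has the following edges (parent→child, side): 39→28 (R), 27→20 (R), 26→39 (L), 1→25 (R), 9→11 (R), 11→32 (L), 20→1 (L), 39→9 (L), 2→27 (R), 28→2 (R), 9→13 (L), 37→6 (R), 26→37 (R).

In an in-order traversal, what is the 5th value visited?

In-order visits the left subtree, then the node, then the right subtree.
At 26: go left to 39.
  At 39: go left to 9.
    At 9: go left to 13.
      13 is a leaf — visit 13.
    Visit 9.
    At 9: go right to 11.
      At 11: go left to 32.
        32 is a leaf — visit 32.
      Visit 11.
      At 11: no right child.
  Visit 39.
  At 39: go right to 28.
    At 28: no left child.
    Visit 28.
    At 28: go right to 2.
      At 2: no left child.
      Visit 2.
      At 2: go right to 27.
        At 27: no left child.
        Visit 27.
        At 27: go right to 20.
          At 20: go left to 1.
            At 1: no left child.
            Visit 1.
            At 1: go right to 25.
              25 is a leaf — visit 25.
          Visit 20.
          At 20: no right child.
Visit 26.
At 26: go right to 37.
  At 37: no left child.
  Visit 37.
  At 37: go right to 6.
    6 is a leaf — visit 6.
Full in-order sequence: 13, 9, 32, 11, 39, 28, 2, 27, 1, 25, 20, 26, 37, 6.

39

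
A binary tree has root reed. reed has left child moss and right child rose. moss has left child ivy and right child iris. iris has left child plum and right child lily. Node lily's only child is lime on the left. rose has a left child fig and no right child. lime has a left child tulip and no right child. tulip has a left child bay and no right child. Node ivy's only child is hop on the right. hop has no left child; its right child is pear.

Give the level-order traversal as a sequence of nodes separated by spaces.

reed moss rose ivy iris fig hop plum lily pear lime tulip bay

Level-order visits nodes level by level from the root, left to right within each level.
Level 0: reed
Level 1: moss, rose
Level 2: ivy, iris, fig
Level 3: hop, plum, lily
Level 4: pear, lime
Level 5: tulip
Level 6: bay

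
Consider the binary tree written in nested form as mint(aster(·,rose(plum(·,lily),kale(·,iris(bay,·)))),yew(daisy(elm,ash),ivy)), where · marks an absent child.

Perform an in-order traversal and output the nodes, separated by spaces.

aster plum lily rose kale bay iris mint elm daisy ash yew ivy

In-order visits the left subtree, then the node, then the right subtree.
At mint: go left to aster.
  At aster: no left child.
  Visit aster.
  At aster: go right to rose.
    At rose: go left to plum.
      At plum: no left child.
      Visit plum.
      At plum: go right to lily.
        lily is a leaf — visit lily.
    Visit rose.
    At rose: go right to kale.
      At kale: no left child.
      Visit kale.
      At kale: go right to iris.
        At iris: go left to bay.
          bay is a leaf — visit bay.
        Visit iris.
        At iris: no right child.
Visit mint.
At mint: go right to yew.
  At yew: go left to daisy.
    At daisy: go left to elm.
      elm is a leaf — visit elm.
    Visit daisy.
    At daisy: go right to ash.
      ash is a leaf — visit ash.
  Visit yew.
  At yew: go right to ivy.
    ivy is a leaf — visit ivy.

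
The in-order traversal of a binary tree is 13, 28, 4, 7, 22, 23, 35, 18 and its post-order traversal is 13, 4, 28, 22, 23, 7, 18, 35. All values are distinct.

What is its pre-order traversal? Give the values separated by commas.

35, 7, 28, 13, 4, 23, 22, 18

The last element of post-order is the root; it splits in-order into left and right subtrees.
Root 35: left subtree has 6 nodes {13, 28, 4, 7, 22, 23}, right has 1 {18}.
  Root 7: left subtree has 3 nodes {13, 28, 4}, right has 2 {22, 23}.
    Root 28: left subtree has 1 node {13}, right has 1 {4}.
    Root 23: left subtree has 1 node {22}, right has 0 { }.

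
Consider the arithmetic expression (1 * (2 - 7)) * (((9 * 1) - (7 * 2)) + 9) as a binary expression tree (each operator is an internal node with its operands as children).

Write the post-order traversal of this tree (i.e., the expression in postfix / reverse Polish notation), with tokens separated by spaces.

1 2 7 - * 9 1 * 7 2 * - 9 + *

Post-order on an expression tree gives postfix notation: for each operator, emit left operand, right operand, then the operator.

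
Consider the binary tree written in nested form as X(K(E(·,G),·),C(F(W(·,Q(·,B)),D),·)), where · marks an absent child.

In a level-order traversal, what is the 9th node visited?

Level-order visits nodes level by level from the root, left to right within each level.
Level 0: X
Level 1: K, C
Level 2: E, F
Level 3: G, W, D
Level 4: Q
Level 5: B
Full level-order sequence: X, K, C, E, F, G, W, D, Q, B.

Q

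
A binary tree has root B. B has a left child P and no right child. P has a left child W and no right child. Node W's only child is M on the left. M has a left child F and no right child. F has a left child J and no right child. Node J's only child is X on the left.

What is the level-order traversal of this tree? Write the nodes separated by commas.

B, P, W, M, F, J, X

Level-order visits nodes level by level from the root, left to right within each level.
Level 0: B
Level 1: P
Level 2: W
Level 3: M
Level 4: F
Level 5: J
Level 6: X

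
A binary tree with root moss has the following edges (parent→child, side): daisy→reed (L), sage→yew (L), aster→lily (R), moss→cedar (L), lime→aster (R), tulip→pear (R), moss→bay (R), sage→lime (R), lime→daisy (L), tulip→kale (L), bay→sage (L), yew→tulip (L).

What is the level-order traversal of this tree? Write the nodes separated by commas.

Level-order visits nodes level by level from the root, left to right within each level.
Level 0: moss
Level 1: cedar, bay
Level 2: sage
Level 3: yew, lime
Level 4: tulip, daisy, aster
Level 5: kale, pear, reed, lily

moss, cedar, bay, sage, yew, lime, tulip, daisy, aster, kale, pear, reed, lily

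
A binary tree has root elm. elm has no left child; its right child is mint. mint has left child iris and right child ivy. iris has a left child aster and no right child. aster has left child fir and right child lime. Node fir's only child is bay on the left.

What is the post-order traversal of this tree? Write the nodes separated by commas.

bay, fir, lime, aster, iris, ivy, mint, elm

Post-order visits the left subtree, then the right subtree, then the node.
At elm: no left child.
At elm: go right to mint.
  At mint: go left to iris.
    At iris: go left to aster.
      At aster: go left to fir.
        At fir: go left to bay.
          bay is a leaf — visit bay.
        At fir: no right child.
        Visit fir.
      At aster: go right to lime.
        lime is a leaf — visit lime.
      Visit aster.
    At iris: no right child.
    Visit iris.
  At mint: go right to ivy.
    ivy is a leaf — visit ivy.
  Visit mint.
Visit elm.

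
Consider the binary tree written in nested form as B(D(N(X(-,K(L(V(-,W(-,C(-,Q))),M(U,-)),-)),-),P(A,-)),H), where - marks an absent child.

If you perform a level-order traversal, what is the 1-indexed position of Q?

15

Level-order visits nodes level by level from the root, left to right within each level.
Level 0: B
Level 1: D, H
Level 2: N, P
Level 3: X, A
Level 4: K
Level 5: L
Level 6: V, M
Level 7: W, U
Level 8: C
Level 9: Q
Full level-order sequence: B, D, H, N, P, X, A, K, L, V, M, W, U, C, Q.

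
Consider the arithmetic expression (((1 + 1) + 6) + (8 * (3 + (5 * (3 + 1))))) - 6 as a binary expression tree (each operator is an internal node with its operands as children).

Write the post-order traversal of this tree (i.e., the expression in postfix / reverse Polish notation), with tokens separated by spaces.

Post-order on an expression tree gives postfix notation: for each operator, emit left operand, right operand, then the operator.

1 1 + 6 + 8 3 5 3 1 + * + * + 6 -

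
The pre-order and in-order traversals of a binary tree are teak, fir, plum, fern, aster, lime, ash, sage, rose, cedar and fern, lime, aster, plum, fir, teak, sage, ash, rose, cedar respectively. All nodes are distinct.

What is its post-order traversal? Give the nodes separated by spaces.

The first element of pre-order is the root; it splits in-order into left and right subtrees.
Root teak: left subtree has 5 nodes {fern, lime, aster, plum, fir}, right has 4 {sage, ash, rose, cedar}.
  Root fir: left subtree has 4 nodes {fern, lime, aster, plum}, right has 0 { }.
    Root plum: left subtree has 3 nodes {fern, lime, aster}, right has 0 { }.
      Root fern: left subtree has 0 nodes { }, right has 2 {lime, aster}.
        Root aster: left subtree has 1 node {lime}, right has 0 { }.
  Root ash: left subtree has 1 node {sage}, right has 2 {rose, cedar}.
    Root rose: left subtree has 0 nodes { }, right has 1 {cedar}.

lime aster fern plum fir sage cedar rose ash teak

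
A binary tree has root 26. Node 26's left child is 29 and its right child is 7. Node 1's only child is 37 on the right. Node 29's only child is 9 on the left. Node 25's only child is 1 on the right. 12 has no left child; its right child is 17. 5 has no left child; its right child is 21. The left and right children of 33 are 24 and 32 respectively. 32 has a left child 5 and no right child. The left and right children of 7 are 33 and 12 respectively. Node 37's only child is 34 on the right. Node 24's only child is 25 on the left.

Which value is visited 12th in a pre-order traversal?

Pre-order visits the node, then its left subtree, then its right subtree.
Visit 26.
At 26: go left to 29.
  Visit 29.
  At 29: go left to 9.
    9 is a leaf — visit 9.
  At 29: no right child.
At 26: go right to 7.
  Visit 7.
  At 7: go left to 33.
    Visit 33.
    At 33: go left to 24.
      Visit 24.
      At 24: go left to 25.
        Visit 25.
        At 25: no left child.
        At 25: go right to 1.
          Visit 1.
          At 1: no left child.
          At 1: go right to 37.
            Visit 37.
            At 37: no left child.
            At 37: go right to 34.
              34 is a leaf — visit 34.
      At 24: no right child.
    At 33: go right to 32.
      Visit 32.
      At 32: go left to 5.
        Visit 5.
        At 5: no left child.
        At 5: go right to 21.
          21 is a leaf — visit 21.
      At 32: no right child.
  At 7: go right to 12.
    Visit 12.
    At 12: no left child.
    At 12: go right to 17.
      17 is a leaf — visit 17.
Full pre-order sequence: 26, 29, 9, 7, 33, 24, 25, 1, 37, 34, 32, 5, 21, 12, 17.

5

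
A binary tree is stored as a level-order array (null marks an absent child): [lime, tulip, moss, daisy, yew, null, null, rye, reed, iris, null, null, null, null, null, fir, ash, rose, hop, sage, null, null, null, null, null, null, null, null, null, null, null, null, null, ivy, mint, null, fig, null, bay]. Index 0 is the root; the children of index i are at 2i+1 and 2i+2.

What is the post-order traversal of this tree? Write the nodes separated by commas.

fir, ivy, mint, ash, rye, fig, rose, bay, hop, reed, daisy, sage, iris, yew, tulip, moss, lime

Post-order visits the left subtree, then the right subtree, then the node.
At lime: go left to tulip.
  At tulip: go left to daisy.
    At daisy: go left to rye.
      At rye: go left to fir.
        fir is a leaf — visit fir.
      At rye: go right to ash.
        At ash: go left to ivy.
          ivy is a leaf — visit ivy.
        At ash: go right to mint.
          mint is a leaf — visit mint.
        Visit ash.
      Visit rye.
    At daisy: go right to reed.
      At reed: go left to rose.
        At rose: no left child.
        At rose: go right to fig.
          fig is a leaf — visit fig.
        Visit rose.
      At reed: go right to hop.
        At hop: no left child.
        At hop: go right to bay.
          bay is a leaf — visit bay.
        Visit hop.
      Visit reed.
    Visit daisy.
  At tulip: go right to yew.
    At yew: go left to iris.
      At iris: go left to sage.
        sage is a leaf — visit sage.
      At iris: no right child.
      Visit iris.
    At yew: no right child.
    Visit yew.
  Visit tulip.
At lime: go right to moss.
  moss is a leaf — visit moss.
Visit lime.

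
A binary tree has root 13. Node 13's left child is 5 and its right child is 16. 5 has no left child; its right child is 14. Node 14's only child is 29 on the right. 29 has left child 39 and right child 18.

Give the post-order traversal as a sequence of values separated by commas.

Post-order visits the left subtree, then the right subtree, then the node.
At 13: go left to 5.
  At 5: no left child.
  At 5: go right to 14.
    At 14: no left child.
    At 14: go right to 29.
      At 29: go left to 39.
        39 is a leaf — visit 39.
      At 29: go right to 18.
        18 is a leaf — visit 18.
      Visit 29.
    Visit 14.
  Visit 5.
At 13: go right to 16.
  16 is a leaf — visit 16.
Visit 13.

39, 18, 29, 14, 5, 16, 13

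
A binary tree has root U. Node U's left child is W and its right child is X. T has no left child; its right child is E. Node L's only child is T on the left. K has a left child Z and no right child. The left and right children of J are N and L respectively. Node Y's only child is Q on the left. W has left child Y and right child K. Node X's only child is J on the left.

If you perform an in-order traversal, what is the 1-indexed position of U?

6

In-order visits the left subtree, then the node, then the right subtree.
At U: go left to W.
  At W: go left to Y.
    At Y: go left to Q.
      Q is a leaf — visit Q.
    Visit Y.
    At Y: no right child.
  Visit W.
  At W: go right to K.
    At K: go left to Z.
      Z is a leaf — visit Z.
    Visit K.
    At K: no right child.
Visit U.
At U: go right to X.
  At X: go left to J.
    At J: go left to N.
      N is a leaf — visit N.
    Visit J.
    At J: go right to L.
      At L: go left to T.
        At T: no left child.
        Visit T.
        At T: go right to E.
          E is a leaf — visit E.
      Visit L.
      At L: no right child.
  Visit X.
  At X: no right child.
Full in-order sequence: Q, Y, W, Z, K, U, N, J, T, E, L, X.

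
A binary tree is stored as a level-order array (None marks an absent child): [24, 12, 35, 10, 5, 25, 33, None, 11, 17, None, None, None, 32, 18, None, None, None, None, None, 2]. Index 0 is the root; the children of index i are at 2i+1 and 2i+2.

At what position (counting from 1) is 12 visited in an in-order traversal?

In-order visits the left subtree, then the node, then the right subtree.
At 24: go left to 12.
  At 12: go left to 10.
    At 10: no left child.
    Visit 10.
    At 10: go right to 11.
      11 is a leaf — visit 11.
  Visit 12.
  At 12: go right to 5.
    At 5: go left to 17.
      At 17: no left child.
      Visit 17.
      At 17: go right to 2.
        2 is a leaf — visit 2.
    Visit 5.
    At 5: no right child.
Visit 24.
At 24: go right to 35.
  At 35: go left to 25.
    25 is a leaf — visit 25.
  Visit 35.
  At 35: go right to 33.
    At 33: go left to 32.
      32 is a leaf — visit 32.
    Visit 33.
    At 33: go right to 18.
      18 is a leaf — visit 18.
Full in-order sequence: 10, 11, 12, 17, 2, 5, 24, 25, 35, 32, 33, 18.

3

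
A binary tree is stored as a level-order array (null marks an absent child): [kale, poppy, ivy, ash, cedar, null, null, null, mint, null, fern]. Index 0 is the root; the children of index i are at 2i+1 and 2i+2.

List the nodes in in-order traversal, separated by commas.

In-order visits the left subtree, then the node, then the right subtree.
At kale: go left to poppy.
  At poppy: go left to ash.
    At ash: no left child.
    Visit ash.
    At ash: go right to mint.
      mint is a leaf — visit mint.
  Visit poppy.
  At poppy: go right to cedar.
    At cedar: no left child.
    Visit cedar.
    At cedar: go right to fern.
      fern is a leaf — visit fern.
Visit kale.
At kale: go right to ivy.
  ivy is a leaf — visit ivy.

ash, mint, poppy, cedar, fern, kale, ivy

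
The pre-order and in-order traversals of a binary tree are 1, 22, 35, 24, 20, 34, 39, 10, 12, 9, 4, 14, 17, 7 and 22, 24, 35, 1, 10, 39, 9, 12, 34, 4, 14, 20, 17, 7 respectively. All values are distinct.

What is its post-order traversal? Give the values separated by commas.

The first element of pre-order is the root; it splits in-order into left and right subtrees.
Root 1: left subtree has 3 nodes {22, 24, 35}, right has 10 {10, 39, 9, 12, 34, 4, 14, 20, 17, 7}.
  Root 22: left subtree has 0 nodes { }, right has 2 {24, 35}.
    Root 35: left subtree has 1 node {24}, right has 0 { }.
  Root 20: left subtree has 7 nodes {10, 39, 9, 12, 34, 4, 14}, right has 2 {17, 7}.
    Root 34: left subtree has 4 nodes {10, 39, 9, 12}, right has 2 {4, 14}.
      Root 39: left subtree has 1 node {10}, right has 2 {9, 12}.
        Root 12: left subtree has 1 node {9}, right has 0 { }.
      Root 4: left subtree has 0 nodes { }, right has 1 {14}.
    Root 17: left subtree has 0 nodes { }, right has 1 {7}.

24, 35, 22, 10, 9, 12, 39, 14, 4, 34, 7, 17, 20, 1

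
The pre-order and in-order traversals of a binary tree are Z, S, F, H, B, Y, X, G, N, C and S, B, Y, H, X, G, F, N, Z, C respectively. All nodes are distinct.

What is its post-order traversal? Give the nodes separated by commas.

The first element of pre-order is the root; it splits in-order into left and right subtrees.
Root Z: left subtree has 8 nodes {S, B, Y, H, X, G, F, N}, right has 1 {C}.
  Root S: left subtree has 0 nodes { }, right has 7 {B, Y, H, X, G, F, N}.
    Root F: left subtree has 5 nodes {B, Y, H, X, G}, right has 1 {N}.
      Root H: left subtree has 2 nodes {B, Y}, right has 2 {X, G}.
        Root B: left subtree has 0 nodes { }, right has 1 {Y}.
        Root X: left subtree has 0 nodes { }, right has 1 {G}.

Y, B, G, X, H, N, F, S, C, Z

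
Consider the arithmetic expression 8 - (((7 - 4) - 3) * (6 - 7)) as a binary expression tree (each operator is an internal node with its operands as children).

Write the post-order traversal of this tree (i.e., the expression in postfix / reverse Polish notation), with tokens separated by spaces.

8 7 4 - 3 - 6 7 - * -

Post-order on an expression tree gives postfix notation: for each operator, emit left operand, right operand, then the operator.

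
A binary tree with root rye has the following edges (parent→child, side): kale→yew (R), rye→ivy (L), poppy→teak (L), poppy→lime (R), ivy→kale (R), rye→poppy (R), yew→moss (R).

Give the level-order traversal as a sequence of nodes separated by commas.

Level-order visits nodes level by level from the root, left to right within each level.
Level 0: rye
Level 1: ivy, poppy
Level 2: kale, teak, lime
Level 3: yew
Level 4: moss

rye, ivy, poppy, kale, teak, lime, yew, moss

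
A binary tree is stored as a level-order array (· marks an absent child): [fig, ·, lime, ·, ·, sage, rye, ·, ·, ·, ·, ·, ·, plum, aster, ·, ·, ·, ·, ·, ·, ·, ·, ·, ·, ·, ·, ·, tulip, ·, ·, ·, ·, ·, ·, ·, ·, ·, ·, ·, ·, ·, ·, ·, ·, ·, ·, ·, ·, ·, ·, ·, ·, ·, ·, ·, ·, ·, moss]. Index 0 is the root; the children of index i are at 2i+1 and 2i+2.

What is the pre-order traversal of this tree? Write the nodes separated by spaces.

Pre-order visits the node, then its left subtree, then its right subtree.
Visit fig.
At fig: no left child.
At fig: go right to lime.
  Visit lime.
  At lime: go left to sage.
    sage is a leaf — visit sage.
  At lime: go right to rye.
    Visit rye.
    At rye: go left to plum.
      Visit plum.
      At plum: no left child.
      At plum: go right to tulip.
        Visit tulip.
        At tulip: no left child.
        At tulip: go right to moss.
          moss is a leaf — visit moss.
    At rye: go right to aster.
      aster is a leaf — visit aster.

fig lime sage rye plum tulip moss aster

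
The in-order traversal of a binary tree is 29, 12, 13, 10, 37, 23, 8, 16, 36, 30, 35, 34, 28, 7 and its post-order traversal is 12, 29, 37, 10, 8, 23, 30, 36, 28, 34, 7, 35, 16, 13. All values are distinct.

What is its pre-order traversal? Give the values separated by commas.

13, 29, 12, 16, 23, 10, 37, 8, 35, 36, 30, 7, 34, 28

The last element of post-order is the root; it splits in-order into left and right subtrees.
Root 13: left subtree has 2 nodes {29, 12}, right has 11 {10, 37, 23, 8, 16, 36, 30, 35, 34, 28, 7}.
  Root 29: left subtree has 0 nodes { }, right has 1 {12}.
  Root 16: left subtree has 4 nodes {10, 37, 23, 8}, right has 6 {36, 30, 35, 34, 28, 7}.
    Root 23: left subtree has 2 nodes {10, 37}, right has 1 {8}.
      Root 10: left subtree has 0 nodes { }, right has 1 {37}.
    Root 35: left subtree has 2 nodes {36, 30}, right has 3 {34, 28, 7}.
      Root 36: left subtree has 0 nodes { }, right has 1 {30}.
      Root 7: left subtree has 2 nodes {34, 28}, right has 0 { }.
        Root 34: left subtree has 0 nodes { }, right has 1 {28}.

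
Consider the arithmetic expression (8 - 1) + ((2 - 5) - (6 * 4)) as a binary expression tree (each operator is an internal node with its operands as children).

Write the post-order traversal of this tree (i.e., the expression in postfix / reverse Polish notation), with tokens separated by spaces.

8 1 - 2 5 - 6 4 * - +

Post-order on an expression tree gives postfix notation: for each operator, emit left operand, right operand, then the operator.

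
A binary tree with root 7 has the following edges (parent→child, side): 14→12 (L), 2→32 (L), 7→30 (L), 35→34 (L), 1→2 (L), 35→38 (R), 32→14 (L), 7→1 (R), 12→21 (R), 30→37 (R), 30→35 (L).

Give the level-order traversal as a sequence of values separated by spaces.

Level-order visits nodes level by level from the root, left to right within each level.
Level 0: 7
Level 1: 30, 1
Level 2: 35, 37, 2
Level 3: 34, 38, 32
Level 4: 14
Level 5: 12
Level 6: 21

7 30 1 35 37 2 34 38 32 14 12 21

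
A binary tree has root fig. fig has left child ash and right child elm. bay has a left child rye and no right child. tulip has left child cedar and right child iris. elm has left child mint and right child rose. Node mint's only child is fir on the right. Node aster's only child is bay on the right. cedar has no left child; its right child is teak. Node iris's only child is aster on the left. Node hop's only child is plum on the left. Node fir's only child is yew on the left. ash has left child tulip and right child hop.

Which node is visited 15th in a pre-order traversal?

Pre-order visits the node, then its left subtree, then its right subtree.
Visit fig.
At fig: go left to ash.
  Visit ash.
  At ash: go left to tulip.
    Visit tulip.
    At tulip: go left to cedar.
      Visit cedar.
      At cedar: no left child.
      At cedar: go right to teak.
        teak is a leaf — visit teak.
    At tulip: go right to iris.
      Visit iris.
      At iris: go left to aster.
        Visit aster.
        At aster: no left child.
        At aster: go right to bay.
          Visit bay.
          At bay: go left to rye.
            rye is a leaf — visit rye.
          At bay: no right child.
      At iris: no right child.
  At ash: go right to hop.
    Visit hop.
    At hop: go left to plum.
      plum is a leaf — visit plum.
    At hop: no right child.
At fig: go right to elm.
  Visit elm.
  At elm: go left to mint.
    Visit mint.
    At mint: no left child.
    At mint: go right to fir.
      Visit fir.
      At fir: go left to yew.
        yew is a leaf — visit yew.
      At fir: no right child.
  At elm: go right to rose.
    rose is a leaf — visit rose.
Full pre-order sequence: fig, ash, tulip, cedar, teak, iris, aster, bay, rye, hop, plum, elm, mint, fir, yew, rose.

yew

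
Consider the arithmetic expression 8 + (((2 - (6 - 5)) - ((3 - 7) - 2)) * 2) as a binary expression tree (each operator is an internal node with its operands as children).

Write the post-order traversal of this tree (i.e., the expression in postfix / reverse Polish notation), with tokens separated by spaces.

Post-order on an expression tree gives postfix notation: for each operator, emit left operand, right operand, then the operator.

8 2 6 5 - - 3 7 - 2 - - 2 * +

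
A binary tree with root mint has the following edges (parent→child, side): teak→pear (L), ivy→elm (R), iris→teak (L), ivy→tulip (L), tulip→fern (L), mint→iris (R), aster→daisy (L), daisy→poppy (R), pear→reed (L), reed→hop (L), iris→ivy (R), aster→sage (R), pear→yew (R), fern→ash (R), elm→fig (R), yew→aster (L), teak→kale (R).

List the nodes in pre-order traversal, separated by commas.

mint, iris, teak, pear, reed, hop, yew, aster, daisy, poppy, sage, kale, ivy, tulip, fern, ash, elm, fig

Pre-order visits the node, then its left subtree, then its right subtree.
Visit mint.
At mint: no left child.
At mint: go right to iris.
  Visit iris.
  At iris: go left to teak.
    Visit teak.
    At teak: go left to pear.
      Visit pear.
      At pear: go left to reed.
        Visit reed.
        At reed: go left to hop.
          hop is a leaf — visit hop.
        At reed: no right child.
      At pear: go right to yew.
        Visit yew.
        At yew: go left to aster.
          Visit aster.
          At aster: go left to daisy.
            Visit daisy.
            At daisy: no left child.
            At daisy: go right to poppy.
              poppy is a leaf — visit poppy.
          At aster: go right to sage.
            sage is a leaf — visit sage.
        At yew: no right child.
    At teak: go right to kale.
      kale is a leaf — visit kale.
  At iris: go right to ivy.
    Visit ivy.
    At ivy: go left to tulip.
      Visit tulip.
      At tulip: go left to fern.
        Visit fern.
        At fern: no left child.
        At fern: go right to ash.
          ash is a leaf — visit ash.
      At tulip: no right child.
    At ivy: go right to elm.
      Visit elm.
      At elm: no left child.
      At elm: go right to fig.
        fig is a leaf — visit fig.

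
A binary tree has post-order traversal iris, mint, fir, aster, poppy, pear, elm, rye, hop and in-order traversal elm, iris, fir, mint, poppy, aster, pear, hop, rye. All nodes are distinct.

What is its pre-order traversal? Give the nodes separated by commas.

The last element of post-order is the root; it splits in-order into left and right subtrees.
Root hop: left subtree has 7 nodes {elm, iris, fir, mint, poppy, aster, pear}, right has 1 {rye}.
  Root elm: left subtree has 0 nodes { }, right has 6 {iris, fir, mint, poppy, aster, pear}.
    Root pear: left subtree has 5 nodes {iris, fir, mint, poppy, aster}, right has 0 { }.
      Root poppy: left subtree has 3 nodes {iris, fir, mint}, right has 1 {aster}.
        Root fir: left subtree has 1 node {iris}, right has 1 {mint}.

hop, elm, pear, poppy, fir, iris, mint, aster, rye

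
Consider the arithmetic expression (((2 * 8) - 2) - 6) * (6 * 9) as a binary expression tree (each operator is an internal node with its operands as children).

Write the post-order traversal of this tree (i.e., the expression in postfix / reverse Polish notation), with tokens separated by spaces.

Post-order on an expression tree gives postfix notation: for each operator, emit left operand, right operand, then the operator.

2 8 * 2 - 6 - 6 9 * *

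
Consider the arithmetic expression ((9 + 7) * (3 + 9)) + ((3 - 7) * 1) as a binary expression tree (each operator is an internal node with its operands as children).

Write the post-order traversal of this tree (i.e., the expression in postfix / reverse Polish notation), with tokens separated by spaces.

9 7 + 3 9 + * 3 7 - 1 * +

Post-order on an expression tree gives postfix notation: for each operator, emit left operand, right operand, then the operator.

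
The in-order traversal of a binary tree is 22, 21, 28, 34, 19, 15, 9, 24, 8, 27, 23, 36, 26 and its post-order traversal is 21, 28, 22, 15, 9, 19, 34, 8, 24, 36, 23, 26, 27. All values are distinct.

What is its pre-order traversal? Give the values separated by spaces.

The last element of post-order is the root; it splits in-order into left and right subtrees.
Root 27: left subtree has 9 nodes {22, 21, 28, 34, 19, 15, 9, 24, 8}, right has 3 {23, 36, 26}.
  Root 24: left subtree has 7 nodes {22, 21, 28, 34, 19, 15, 9}, right has 1 {8}.
    Root 34: left subtree has 3 nodes {22, 21, 28}, right has 3 {19, 15, 9}.
      Root 22: left subtree has 0 nodes { }, right has 2 {21, 28}.
        Root 28: left subtree has 1 node {21}, right has 0 { }.
      Root 19: left subtree has 0 nodes { }, right has 2 {15, 9}.
        Root 9: left subtree has 1 node {15}, right has 0 { }.
  Root 26: left subtree has 2 nodes {23, 36}, right has 0 { }.
    Root 23: left subtree has 0 nodes { }, right has 1 {36}.

27 24 34 22 28 21 19 9 15 8 26 23 36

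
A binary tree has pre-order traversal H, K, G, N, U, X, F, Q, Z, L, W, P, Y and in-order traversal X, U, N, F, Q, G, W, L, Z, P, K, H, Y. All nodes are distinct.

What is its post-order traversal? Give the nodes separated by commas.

X, U, Q, F, N, W, L, P, Z, G, K, Y, H

The first element of pre-order is the root; it splits in-order into left and right subtrees.
Root H: left subtree has 11 nodes {X, U, N, F, Q, G, W, L, Z, P, K}, right has 1 {Y}.
  Root K: left subtree has 10 nodes {X, U, N, F, Q, G, W, L, Z, P}, right has 0 { }.
    Root G: left subtree has 5 nodes {X, U, N, F, Q}, right has 4 {W, L, Z, P}.
      Root N: left subtree has 2 nodes {X, U}, right has 2 {F, Q}.
        Root U: left subtree has 1 node {X}, right has 0 { }.
        Root F: left subtree has 0 nodes { }, right has 1 {Q}.
      Root Z: left subtree has 2 nodes {W, L}, right has 1 {P}.
        Root L: left subtree has 1 node {W}, right has 0 { }.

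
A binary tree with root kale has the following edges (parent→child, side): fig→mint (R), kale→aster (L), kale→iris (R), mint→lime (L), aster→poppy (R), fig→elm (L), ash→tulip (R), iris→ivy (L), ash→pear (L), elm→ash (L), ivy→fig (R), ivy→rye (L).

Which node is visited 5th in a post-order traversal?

Post-order visits the left subtree, then the right subtree, then the node.
At kale: go left to aster.
  At aster: no left child.
  At aster: go right to poppy.
    poppy is a leaf — visit poppy.
  Visit aster.
At kale: go right to iris.
  At iris: go left to ivy.
    At ivy: go left to rye.
      rye is a leaf — visit rye.
    At ivy: go right to fig.
      At fig: go left to elm.
        At elm: go left to ash.
          At ash: go left to pear.
            pear is a leaf — visit pear.
          At ash: go right to tulip.
            tulip is a leaf — visit tulip.
          Visit ash.
        At elm: no right child.
        Visit elm.
      At fig: go right to mint.
        At mint: go left to lime.
          lime is a leaf — visit lime.
        At mint: no right child.
        Visit mint.
      Visit fig.
    Visit ivy.
  At iris: no right child.
  Visit iris.
Visit kale.
Full post-order sequence: poppy, aster, rye, pear, tulip, ash, elm, lime, mint, fig, ivy, iris, kale.

tulip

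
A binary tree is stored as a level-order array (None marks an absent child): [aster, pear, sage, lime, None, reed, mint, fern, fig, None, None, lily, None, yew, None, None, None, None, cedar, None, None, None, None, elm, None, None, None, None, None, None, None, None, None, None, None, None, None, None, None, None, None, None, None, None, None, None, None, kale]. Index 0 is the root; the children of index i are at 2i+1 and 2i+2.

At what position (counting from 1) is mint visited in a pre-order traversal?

12

Pre-order visits the node, then its left subtree, then its right subtree.
Visit aster.
At aster: go left to pear.
  Visit pear.
  At pear: go left to lime.
    Visit lime.
    At lime: go left to fern.
      fern is a leaf — visit fern.
    At lime: go right to fig.
      Visit fig.
      At fig: no left child.
      At fig: go right to cedar.
        cedar is a leaf — visit cedar.
  At pear: no right child.
At aster: go right to sage.
  Visit sage.
  At sage: go left to reed.
    Visit reed.
    At reed: go left to lily.
      Visit lily.
      At lily: go left to elm.
        Visit elm.
        At elm: go left to kale.
          kale is a leaf — visit kale.
        At elm: no right child.
      At lily: no right child.
    At reed: no right child.
  At sage: go right to mint.
    Visit mint.
    At mint: go left to yew.
      yew is a leaf — visit yew.
    At mint: no right child.
Full pre-order sequence: aster, pear, lime, fern, fig, cedar, sage, reed, lily, elm, kale, mint, yew.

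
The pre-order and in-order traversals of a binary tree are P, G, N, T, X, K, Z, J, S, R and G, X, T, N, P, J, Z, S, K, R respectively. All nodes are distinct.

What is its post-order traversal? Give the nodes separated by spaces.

The first element of pre-order is the root; it splits in-order into left and right subtrees.
Root P: left subtree has 4 nodes {G, X, T, N}, right has 5 {J, Z, S, K, R}.
  Root G: left subtree has 0 nodes { }, right has 3 {X, T, N}.
    Root N: left subtree has 2 nodes {X, T}, right has 0 { }.
      Root T: left subtree has 1 node {X}, right has 0 { }.
  Root K: left subtree has 3 nodes {J, Z, S}, right has 1 {R}.
    Root Z: left subtree has 1 node {J}, right has 1 {S}.

X T N G J S Z R K P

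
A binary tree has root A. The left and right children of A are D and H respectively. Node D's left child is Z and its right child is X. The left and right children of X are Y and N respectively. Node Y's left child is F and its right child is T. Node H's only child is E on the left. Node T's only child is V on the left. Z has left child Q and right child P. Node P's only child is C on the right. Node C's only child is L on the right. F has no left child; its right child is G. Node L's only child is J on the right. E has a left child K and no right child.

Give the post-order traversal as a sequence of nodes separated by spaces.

Post-order visits the left subtree, then the right subtree, then the node.
At A: go left to D.
  At D: go left to Z.
    At Z: go left to Q.
      Q is a leaf — visit Q.
    At Z: go right to P.
      At P: no left child.
      At P: go right to C.
        At C: no left child.
        At C: go right to L.
          At L: no left child.
          At L: go right to J.
            J is a leaf — visit J.
          Visit L.
        Visit C.
      Visit P.
    Visit Z.
  At D: go right to X.
    At X: go left to Y.
      At Y: go left to F.
        At F: no left child.
        At F: go right to G.
          G is a leaf — visit G.
        Visit F.
      At Y: go right to T.
        At T: go left to V.
          V is a leaf — visit V.
        At T: no right child.
        Visit T.
      Visit Y.
    At X: go right to N.
      N is a leaf — visit N.
    Visit X.
  Visit D.
At A: go right to H.
  At H: go left to E.
    At E: go left to K.
      K is a leaf — visit K.
    At E: no right child.
    Visit E.
  At H: no right child.
  Visit H.
Visit A.

Q J L C P Z G F V T Y N X D K E H A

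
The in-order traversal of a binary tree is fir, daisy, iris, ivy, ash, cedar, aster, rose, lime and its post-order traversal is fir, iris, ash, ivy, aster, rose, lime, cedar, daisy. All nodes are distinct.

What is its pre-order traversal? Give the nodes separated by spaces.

The last element of post-order is the root; it splits in-order into left and right subtrees.
Root daisy: left subtree has 1 node {fir}, right has 7 {iris, ivy, ash, cedar, aster, rose, lime}.
  Root cedar: left subtree has 3 nodes {iris, ivy, ash}, right has 3 {aster, rose, lime}.
    Root ivy: left subtree has 1 node {iris}, right has 1 {ash}.
    Root lime: left subtree has 2 nodes {aster, rose}, right has 0 { }.
      Root rose: left subtree has 1 node {aster}, right has 0 { }.

daisy fir cedar ivy iris ash lime rose aster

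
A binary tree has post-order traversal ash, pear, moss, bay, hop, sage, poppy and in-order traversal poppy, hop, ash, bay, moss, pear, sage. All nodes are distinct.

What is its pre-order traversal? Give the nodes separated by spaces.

poppy sage hop bay ash moss pear

The last element of post-order is the root; it splits in-order into left and right subtrees.
Root poppy: left subtree has 0 nodes { }, right has 6 {hop, ash, bay, moss, pear, sage}.
  Root sage: left subtree has 5 nodes {hop, ash, bay, moss, pear}, right has 0 { }.
    Root hop: left subtree has 0 nodes { }, right has 4 {ash, bay, moss, pear}.
      Root bay: left subtree has 1 node {ash}, right has 2 {moss, pear}.
        Root moss: left subtree has 0 nodes { }, right has 1 {pear}.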